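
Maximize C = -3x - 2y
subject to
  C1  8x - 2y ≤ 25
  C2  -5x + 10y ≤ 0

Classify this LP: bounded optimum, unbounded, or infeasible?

unbounded

From the feasible point (25/7, 25/14), moving in the direction (-10, -5) keeps every constraint satisfied while C increases without bound.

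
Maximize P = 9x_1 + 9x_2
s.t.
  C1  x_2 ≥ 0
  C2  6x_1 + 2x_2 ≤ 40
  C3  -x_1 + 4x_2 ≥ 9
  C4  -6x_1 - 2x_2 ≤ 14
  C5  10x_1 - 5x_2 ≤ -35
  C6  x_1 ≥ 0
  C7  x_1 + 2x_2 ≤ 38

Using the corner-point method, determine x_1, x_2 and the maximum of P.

Extreme points and P = 9x_1 + 9x_2:
  (13/5, 61/5) → P = 666/5
  (2/5, 94/5) → P = 864/5
  (0, 7) → P = 63
  (0, 19) → P = 171

At the optimal vertex, 6x_1 + 2x_2 = 40 and x_1 + 2x_2 = 38.
Solving simultaneously gives x_1 = 2/5, x_2 = 94/5.

x_1 = 2/5, x_2 = 94/5, maximum P = 864/5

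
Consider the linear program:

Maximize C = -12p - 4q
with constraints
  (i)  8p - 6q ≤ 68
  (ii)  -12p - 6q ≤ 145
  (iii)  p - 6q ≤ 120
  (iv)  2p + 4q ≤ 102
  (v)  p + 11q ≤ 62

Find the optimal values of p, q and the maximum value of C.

The optimum lies where -12p - 6q = 145 and p + 11q = 62.
Solving simultaneously gives p = -281/18, q = 127/18.

p = -281/18, q = 127/18, maximum C = 1432/9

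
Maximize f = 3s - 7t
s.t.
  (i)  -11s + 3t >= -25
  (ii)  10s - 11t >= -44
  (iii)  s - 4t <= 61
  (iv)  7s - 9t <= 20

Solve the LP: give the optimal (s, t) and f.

Extreme points and f = 3s - 7t:
  (407/91, 734/91) → f = -3917/91
  (55/26, -15/26) → f = 135/13
  (-847/29, -654/29) → f = 2037/29
  (-469/19, -407/19) → f = 1442/19

The binding constraints are s - 4t = 61 and 7s - 9t = 20.
Solving simultaneously gives s = -469/19, t = -407/19.

s = -469/19, t = -407/19, maximum f = 1442/19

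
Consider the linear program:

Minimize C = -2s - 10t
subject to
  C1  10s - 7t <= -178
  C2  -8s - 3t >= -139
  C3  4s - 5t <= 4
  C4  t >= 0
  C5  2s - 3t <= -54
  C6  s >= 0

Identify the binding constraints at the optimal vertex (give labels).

C2 and C6

Feasible corners and C = -2s - 10t:
  (439/86, 1407/43) → C = -14509/43
  (0, 178/7) → C = -1780/7
  (0, 139/3) → C = -1390/3

The minimum is at (0, 139/3). Substituting into each constraint, equality holds for C2 and C6; the remaining constraints have slack.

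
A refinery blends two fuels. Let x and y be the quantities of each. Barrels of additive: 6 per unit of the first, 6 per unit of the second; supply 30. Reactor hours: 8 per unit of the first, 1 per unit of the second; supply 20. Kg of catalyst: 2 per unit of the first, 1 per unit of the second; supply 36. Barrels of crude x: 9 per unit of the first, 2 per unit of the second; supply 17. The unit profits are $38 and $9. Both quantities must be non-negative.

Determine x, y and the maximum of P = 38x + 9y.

x = 1, y = 4, maximum P = 74

Vertices and P = 38x + 9y:
  (0, 0) → P = 0
  (0, 5) → P = 45
  (17/9, 0) → P = 646/9
  (1, 4) → P = 74

The optimum lies where 6x + 6y = 30 and 9x + 2y = 17.
Solving simultaneously gives x = 1, y = 4.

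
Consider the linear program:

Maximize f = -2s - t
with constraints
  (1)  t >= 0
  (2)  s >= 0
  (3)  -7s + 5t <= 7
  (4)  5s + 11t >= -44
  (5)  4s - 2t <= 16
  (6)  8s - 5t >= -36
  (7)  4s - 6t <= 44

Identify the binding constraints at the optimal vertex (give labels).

Corner points and f = -2s - t:
  (0, 0) → f = 0
  (4, 0) → f = -8
  (0, 7/5) → f = -7/5
  (47/3, 70/3) → f = -164/3

The maximum is at (0, 0). Substituting into each constraint, equality holds for (1) and (2); the remaining constraints have slack.

(1) and (2)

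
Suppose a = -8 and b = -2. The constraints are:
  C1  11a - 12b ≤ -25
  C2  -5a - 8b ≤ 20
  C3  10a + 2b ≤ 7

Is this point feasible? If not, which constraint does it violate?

Constraint C2: -5a - 8b = 56, which is not ≤ 20. All other constraints are satisfied.

not feasible — violates C2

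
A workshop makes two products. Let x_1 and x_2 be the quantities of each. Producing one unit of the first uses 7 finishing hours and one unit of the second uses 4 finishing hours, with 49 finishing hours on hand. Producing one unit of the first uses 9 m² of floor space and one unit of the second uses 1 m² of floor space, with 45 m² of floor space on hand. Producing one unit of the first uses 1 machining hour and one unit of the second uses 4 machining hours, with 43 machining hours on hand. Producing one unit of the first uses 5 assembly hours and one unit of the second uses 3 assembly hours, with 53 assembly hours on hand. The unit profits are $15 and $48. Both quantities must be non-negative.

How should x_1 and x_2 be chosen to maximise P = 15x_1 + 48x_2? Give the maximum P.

Extreme points and P = 15x_1 + 48x_2:
  (0, 0) → P = 0
  (0, 43/4) → P = 516
  (5, 0) → P = 75
  (131/29, 126/29) → P = 8013/29
  (1, 21/2) → P = 519

x_1 = 1, x_2 = 21/2, maximum P = 519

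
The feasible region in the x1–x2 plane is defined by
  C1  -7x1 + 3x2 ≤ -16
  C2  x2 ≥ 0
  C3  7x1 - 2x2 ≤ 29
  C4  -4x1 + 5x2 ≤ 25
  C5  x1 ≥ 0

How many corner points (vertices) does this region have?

Intersecting each pair of boundary lines and keeping only the points that satisfy every inequality leaves:
  (16/7, 0)
  (155/23, 239/23)
  (29/7, 0)
  (65/9, 97/9)

4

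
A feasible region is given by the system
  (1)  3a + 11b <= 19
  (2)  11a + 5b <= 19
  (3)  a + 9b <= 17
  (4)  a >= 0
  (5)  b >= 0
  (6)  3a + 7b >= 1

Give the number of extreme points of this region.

The feasible vertices (each the meet of two boundaries and inside every other half-plane) are:
  (57/53, 76/53)
  (0, 19/11)
  (19/11, 0)
  (0, 1/7)
  (1/3, 0)

5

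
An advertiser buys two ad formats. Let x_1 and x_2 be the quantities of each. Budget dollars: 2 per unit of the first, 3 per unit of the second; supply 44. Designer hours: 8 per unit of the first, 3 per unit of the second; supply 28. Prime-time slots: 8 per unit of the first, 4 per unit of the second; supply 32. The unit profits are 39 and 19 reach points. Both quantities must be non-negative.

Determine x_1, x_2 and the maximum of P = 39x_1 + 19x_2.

Feasible corners and P = 39x_1 + 19x_2:
  (0, 0) → P = 0
  (0, 8) → P = 152
  (7/2, 0) → P = 273/2
  (2, 4) → P = 154

The binding constraints are 8x_1 + 3x_2 = 28 and 8x_1 + 4x_2 = 32.
Solving simultaneously gives x_1 = 2, x_2 = 4.

x_1 = 2, x_2 = 4, maximum P = 154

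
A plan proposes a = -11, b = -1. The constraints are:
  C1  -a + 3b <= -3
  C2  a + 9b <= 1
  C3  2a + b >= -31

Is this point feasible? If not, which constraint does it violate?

not feasible — violates C1

Constraint C1: -a + 3b = 8, which is not ≤ -3. All other constraints are satisfied.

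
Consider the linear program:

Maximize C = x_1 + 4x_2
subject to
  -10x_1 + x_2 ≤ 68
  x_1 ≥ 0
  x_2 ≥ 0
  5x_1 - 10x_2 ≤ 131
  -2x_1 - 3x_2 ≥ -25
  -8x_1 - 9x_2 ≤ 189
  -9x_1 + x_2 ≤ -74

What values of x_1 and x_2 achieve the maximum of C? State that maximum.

x_1 = 247/29, x_2 = 77/29, maximum C = 555/29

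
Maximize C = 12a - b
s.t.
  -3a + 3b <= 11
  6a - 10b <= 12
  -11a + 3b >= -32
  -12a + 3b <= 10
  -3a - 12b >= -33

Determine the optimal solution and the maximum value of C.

a = 161/47, b = 89/47, maximum C = 1843/47

Corner points and C = 12a - b:
  (71/23, 15/23) → C = 837/23
  (-4/3, -2) → C = -14
  (161/47, 89/47) → C = 1843/47
  (-7/51, 142/51) → C = -226/51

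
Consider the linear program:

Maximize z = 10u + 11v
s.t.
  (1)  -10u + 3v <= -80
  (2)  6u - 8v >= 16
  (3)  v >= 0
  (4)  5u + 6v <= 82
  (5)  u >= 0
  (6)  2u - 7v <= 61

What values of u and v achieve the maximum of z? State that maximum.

Feasible corners and z = 10u + 11v:
  (296/31, 160/31) → z = 4720/31
  (8, 0) → z = 80
  (188/19, 103/19) → z = 3013/19
  (82/5, 0) → z = 164

u = 82/5, v = 0, maximum z = 164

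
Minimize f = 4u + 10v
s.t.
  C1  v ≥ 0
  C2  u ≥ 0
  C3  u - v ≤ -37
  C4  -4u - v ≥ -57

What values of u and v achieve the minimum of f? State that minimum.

u = 0, v = 37, minimum f = 370

Extreme points and f = 4u + 10v:
  (0, 37) → f = 370
  (0, 57) → f = 570
  (4, 41) → f = 426

The optimum lies where u = 0 and u - v = -37.
Solving simultaneously gives u = 0, v = 37.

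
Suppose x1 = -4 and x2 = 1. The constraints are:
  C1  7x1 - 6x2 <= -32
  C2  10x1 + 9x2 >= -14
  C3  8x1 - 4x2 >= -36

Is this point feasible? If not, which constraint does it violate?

Constraint C2: 10x1 + 9x2 = -31, which is not ≥ -14. All other constraints are satisfied.

not feasible — violates C2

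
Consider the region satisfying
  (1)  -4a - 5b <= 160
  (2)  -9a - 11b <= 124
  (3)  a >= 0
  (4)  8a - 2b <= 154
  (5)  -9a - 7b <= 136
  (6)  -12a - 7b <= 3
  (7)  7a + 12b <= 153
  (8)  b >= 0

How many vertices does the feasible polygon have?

4

Of the 28 pairwise boundary intersections, those satisfying every inequality are:
  (0, 51/4)
  (0, 0)
  (1077/55, 73/55)
  (77/4, 0)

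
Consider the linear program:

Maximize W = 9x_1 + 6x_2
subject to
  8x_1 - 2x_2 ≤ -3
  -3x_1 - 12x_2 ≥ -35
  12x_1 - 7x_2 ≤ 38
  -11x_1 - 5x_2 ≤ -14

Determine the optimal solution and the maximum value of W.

Feasible corners and W = 9x_1 + 6x_2:
  (1/3, 17/6) → W = 20
  (13/62, 145/62) → W = 987/62
  (-7/117, 343/117) → W = 665/39

x_1 = 1/3, x_2 = 17/6, maximum W = 20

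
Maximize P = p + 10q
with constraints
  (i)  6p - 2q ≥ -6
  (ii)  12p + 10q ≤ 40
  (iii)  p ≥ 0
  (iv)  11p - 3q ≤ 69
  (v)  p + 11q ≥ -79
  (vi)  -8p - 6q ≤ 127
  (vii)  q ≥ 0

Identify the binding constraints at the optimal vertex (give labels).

Feasible corners and P = p + 10q:
  (5/21, 26/7) → P = 785/21
  (0, 3) → P = 30
  (10/3, 0) → P = 10/3
  (0, 0) → P = 0

The maximum is at (5/21, 26/7). Substituting into each constraint, equality holds for (i) and (ii); the remaining constraints have slack.

(i) and (ii)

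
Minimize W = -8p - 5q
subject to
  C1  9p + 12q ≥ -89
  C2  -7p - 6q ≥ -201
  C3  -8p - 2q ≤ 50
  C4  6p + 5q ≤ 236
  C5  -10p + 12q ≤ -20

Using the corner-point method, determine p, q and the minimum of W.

Vertices and W = -8p - 5q:
  (491/5, -1216/15) → W = -5704/15
  (-69/19, -535/114) → W = 5987/114
  (211/12, 935/72) → W = -14803/72

p = 491/5, q = -1216/15, minimum W = -5704/15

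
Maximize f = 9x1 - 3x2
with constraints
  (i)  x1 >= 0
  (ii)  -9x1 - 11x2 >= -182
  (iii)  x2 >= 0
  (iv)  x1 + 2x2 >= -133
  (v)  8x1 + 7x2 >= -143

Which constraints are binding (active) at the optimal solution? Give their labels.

Corner points and f = 9x1 - 3x2:
  (0, 182/11) → f = -546/11
  (0, 0) → f = 0
  (182/9, 0) → f = 182

The maximum is at (182/9, 0). Substituting into each constraint, equality holds for (ii) and (iii); the remaining constraints have slack.

(ii) and (iii)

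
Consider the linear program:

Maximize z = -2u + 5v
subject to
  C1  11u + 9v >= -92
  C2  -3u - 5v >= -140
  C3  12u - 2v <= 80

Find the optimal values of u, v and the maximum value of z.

Vertices and z = -2u + 5v:
  (-430/7, 454/7) → z = 3130/7
  (268/65, -992/65) → z = -5496/65
  (340/33, 240/11) → z = 2920/33

u = -430/7, v = 454/7, maximum z = 3130/7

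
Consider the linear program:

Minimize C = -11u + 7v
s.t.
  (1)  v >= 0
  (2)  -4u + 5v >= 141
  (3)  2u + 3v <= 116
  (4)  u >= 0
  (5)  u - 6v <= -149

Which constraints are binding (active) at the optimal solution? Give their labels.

Extreme points and C = -11u + 7v:
  (157/22, 373/11) → C = 3495/22
  (0, 141/5) → C = 987/5
  (0, 116/3) → C = 812/3

The minimum is at (157/22, 373/11). Substituting into each constraint, equality holds for (2) and (3); the remaining constraints have slack.

(2) and (3)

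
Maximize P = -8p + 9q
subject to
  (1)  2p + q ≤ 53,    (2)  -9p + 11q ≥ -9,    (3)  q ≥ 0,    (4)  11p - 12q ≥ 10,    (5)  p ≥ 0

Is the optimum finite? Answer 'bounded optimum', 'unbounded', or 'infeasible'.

Extreme points and P = -8p + 9q:
  (592/31, 459/31) → P = -605/31
  (646/35, 563/35) → P = -101/35
  (1, 0) → P = -8
  (10/11, 0) → P = -80/11
The feasible region has finitely many vertices and no improving ray; the maximum is -101/35 at (646/35, 563/35).

bounded optimum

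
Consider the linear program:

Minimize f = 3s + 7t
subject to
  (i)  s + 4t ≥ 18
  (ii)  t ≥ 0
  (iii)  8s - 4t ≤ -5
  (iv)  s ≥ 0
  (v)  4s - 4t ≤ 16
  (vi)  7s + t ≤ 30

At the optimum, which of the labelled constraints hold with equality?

(i) and (iv)

Feasible corners and f = 3s + 7t:
  (13/9, 149/36) → f = 1199/36
  (0, 9/2) → f = 63/2
  (115/36, 275/36) → f = 1135/18
  (0, 30) → f = 210

The minimum is at (0, 9/2). Substituting into each constraint, equality holds for (i) and (iv); the remaining constraints have slack.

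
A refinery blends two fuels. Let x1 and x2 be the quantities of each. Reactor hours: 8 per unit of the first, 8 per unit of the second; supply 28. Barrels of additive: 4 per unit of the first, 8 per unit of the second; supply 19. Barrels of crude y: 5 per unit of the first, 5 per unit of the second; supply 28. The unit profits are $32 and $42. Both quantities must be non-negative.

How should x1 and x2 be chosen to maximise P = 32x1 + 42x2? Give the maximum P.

Corner points and P = 32x1 + 42x2:
  (0, 0) → P = 0
  (0, 19/8) → P = 399/4
  (7/2, 0) → P = 112
  (9/4, 5/4) → P = 249/2

At the optimal vertex, 8x1 + 8x2 = 28 and 4x1 + 8x2 = 19.
Solving simultaneously gives x1 = 9/4, x2 = 5/4.

x1 = 9/4, x2 = 5/4, maximum P = 249/2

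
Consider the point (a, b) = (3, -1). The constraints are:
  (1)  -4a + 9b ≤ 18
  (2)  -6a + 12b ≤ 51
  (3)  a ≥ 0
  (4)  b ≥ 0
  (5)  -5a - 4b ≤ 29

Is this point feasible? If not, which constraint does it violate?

not feasible — violates (4)

Constraint (4): b = -1, which is not ≥ 0. All other constraints are satisfied.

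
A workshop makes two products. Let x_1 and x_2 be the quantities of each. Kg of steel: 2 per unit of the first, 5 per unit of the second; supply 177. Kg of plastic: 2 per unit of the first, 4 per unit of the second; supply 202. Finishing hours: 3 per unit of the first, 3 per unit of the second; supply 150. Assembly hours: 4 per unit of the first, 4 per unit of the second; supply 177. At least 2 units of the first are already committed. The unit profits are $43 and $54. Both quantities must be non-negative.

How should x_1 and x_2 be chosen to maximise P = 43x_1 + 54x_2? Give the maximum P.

The optimum lies where 2x_1 + 5x_2 = 177 and 4x_1 + 4x_2 = 177.
Solving simultaneously gives x_1 = 59/4, x_2 = 59/2.

x_1 = 59/4, x_2 = 59/2, maximum P = 8909/4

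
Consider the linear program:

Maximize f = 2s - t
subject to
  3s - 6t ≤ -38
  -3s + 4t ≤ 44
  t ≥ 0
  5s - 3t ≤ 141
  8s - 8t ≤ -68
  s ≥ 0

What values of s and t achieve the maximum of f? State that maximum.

Extreme points and f = 2s - t:
  (10, 37/2) → f = 3/2
  (0, 11) → f = -11
  (0, 17/2) → f = -17/2

s = 10, t = 37/2, maximum f = 3/2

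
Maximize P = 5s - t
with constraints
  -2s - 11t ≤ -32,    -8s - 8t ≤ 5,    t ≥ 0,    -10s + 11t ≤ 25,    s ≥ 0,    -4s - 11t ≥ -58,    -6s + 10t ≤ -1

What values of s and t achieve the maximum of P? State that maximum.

s = 13, t = 6/11, maximum P = 709/11

Extreme points and P = 5s - t:
  (13, 6/11) → P = 709/11
  (331/86, 95/43) → P = 1465/86
  (591/106, 172/53) → P = 2611/106

The binding constraints are -2s - 11t = -32 and -4s - 11t = -58.
Solving simultaneously gives s = 13, t = 6/11.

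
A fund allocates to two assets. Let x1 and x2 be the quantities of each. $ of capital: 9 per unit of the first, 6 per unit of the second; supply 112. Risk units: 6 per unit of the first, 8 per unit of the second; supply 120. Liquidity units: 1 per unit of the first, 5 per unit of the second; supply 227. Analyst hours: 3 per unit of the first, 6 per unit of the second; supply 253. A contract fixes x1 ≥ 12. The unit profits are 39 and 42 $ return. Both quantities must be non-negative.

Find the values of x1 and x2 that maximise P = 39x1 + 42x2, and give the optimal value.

Feasible corners and P = 39x1 + 42x2:
  (112/9, 0) → P = 1456/3
  (12, 0) → P = 468
  (12, 2/3) → P = 496

x1 = 12, x2 = 2/3, maximum P = 496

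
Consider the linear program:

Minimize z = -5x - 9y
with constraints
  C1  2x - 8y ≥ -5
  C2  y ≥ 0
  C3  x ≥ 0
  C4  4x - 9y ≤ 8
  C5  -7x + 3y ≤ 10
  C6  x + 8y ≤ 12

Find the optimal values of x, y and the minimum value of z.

Corner points and z = -5x - 9y:
  (0, 5/8) → z = -45/8
  (7/3, 29/24) → z = -541/24
  (0, 0) → z = 0
  (2, 0) → z = -10
  (172/41, 40/41) → z = -1220/41

The optimum lies where 4x - 9y = 8 and x + 8y = 12.
Solving simultaneously gives x = 172/41, y = 40/41.

x = 172/41, y = 40/41, minimum z = -1220/41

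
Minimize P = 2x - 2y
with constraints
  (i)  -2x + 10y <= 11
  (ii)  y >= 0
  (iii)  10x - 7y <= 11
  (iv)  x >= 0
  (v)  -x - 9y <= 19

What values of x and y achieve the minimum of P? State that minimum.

x = 0, y = 11/10, minimum P = -11/5

Vertices and P = 2x - 2y:
  (187/86, 66/43) → P = 55/43
  (0, 11/10) → P = -11/5
  (11/10, 0) → P = 11/5
  (0, 0) → P = 0

The binding constraints are -2x + 10y = 11 and x = 0.
Solving simultaneously gives x = 0, y = 11/10.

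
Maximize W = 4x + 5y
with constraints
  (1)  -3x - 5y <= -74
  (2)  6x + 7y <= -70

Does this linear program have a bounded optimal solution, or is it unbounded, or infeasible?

unbounded

From the feasible point (-868/9, 218/3), moving in the direction (-7, 6) keeps every constraint satisfied while W increases without bound.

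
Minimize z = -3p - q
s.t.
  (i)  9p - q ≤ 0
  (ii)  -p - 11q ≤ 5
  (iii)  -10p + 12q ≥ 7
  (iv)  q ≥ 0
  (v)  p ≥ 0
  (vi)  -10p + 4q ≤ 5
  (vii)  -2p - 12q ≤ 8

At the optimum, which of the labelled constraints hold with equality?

Vertices and z = -3p - q:
  (1/14, 9/14) → z = -6/7
  (5/26, 45/26) → z = -30/13
  (0, 7/12) → z = -7/12
  (0, 5/4) → z = -5/4

The minimum is at (5/26, 45/26). Substituting into each constraint, equality holds for (i) and (vi); the remaining constraints have slack.

(i) and (vi)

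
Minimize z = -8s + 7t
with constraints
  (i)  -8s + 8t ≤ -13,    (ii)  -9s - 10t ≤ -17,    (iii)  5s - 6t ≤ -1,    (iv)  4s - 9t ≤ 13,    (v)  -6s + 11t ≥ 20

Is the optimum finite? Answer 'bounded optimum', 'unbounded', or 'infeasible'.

From the feasible point (43/4, 73/8), moving in the direction (8, 8) keeps every constraint satisfied while z decreases without bound.

unbounded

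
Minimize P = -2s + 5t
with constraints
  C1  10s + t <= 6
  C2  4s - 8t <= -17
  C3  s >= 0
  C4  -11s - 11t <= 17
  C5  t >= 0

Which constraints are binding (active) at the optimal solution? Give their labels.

Vertices and P = -2s + 5t:
  (31/84, 97/42) → P = 227/21
  (0, 6) → P = 30
  (0, 17/8) → P = 85/8

The minimum is at (0, 17/8). Substituting into each constraint, equality holds for C2 and C3; the remaining constraints have slack.

C2 and C3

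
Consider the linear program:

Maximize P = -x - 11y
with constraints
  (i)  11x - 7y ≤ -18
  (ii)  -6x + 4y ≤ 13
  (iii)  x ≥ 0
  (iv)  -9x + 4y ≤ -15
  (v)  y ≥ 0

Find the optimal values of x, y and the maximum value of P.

x = 177/19, y = 327/19, maximum P = -3774/19

At the optimal vertex, 11x - 7y = -18 and -9x + 4y = -15.
Solving simultaneously gives x = 177/19, y = 327/19.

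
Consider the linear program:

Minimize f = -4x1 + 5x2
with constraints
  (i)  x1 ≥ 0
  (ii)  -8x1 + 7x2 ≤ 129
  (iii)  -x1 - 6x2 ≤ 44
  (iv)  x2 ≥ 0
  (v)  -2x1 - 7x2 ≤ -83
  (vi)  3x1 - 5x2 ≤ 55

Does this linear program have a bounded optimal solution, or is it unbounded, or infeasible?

unbounded

From the feasible point (0, 129/7), moving in the direction (5, 3) keeps every constraint satisfied while f decreases without bound.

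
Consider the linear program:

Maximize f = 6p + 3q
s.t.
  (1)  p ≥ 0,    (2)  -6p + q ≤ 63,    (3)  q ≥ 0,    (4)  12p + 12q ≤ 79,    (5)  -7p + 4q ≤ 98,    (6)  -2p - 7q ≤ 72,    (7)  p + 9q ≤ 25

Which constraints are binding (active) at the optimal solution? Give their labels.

(3) and (4)

Feasible corners and f = 6p + 3q:
  (0, 0) → f = 0
  (0, 25/9) → f = 25/3
  (79/12, 0) → f = 79/2
  (137/32, 221/96) → f = 1043/32

The maximum is at (79/12, 0). Substituting into each constraint, equality holds for (3) and (4); the remaining constraints have slack.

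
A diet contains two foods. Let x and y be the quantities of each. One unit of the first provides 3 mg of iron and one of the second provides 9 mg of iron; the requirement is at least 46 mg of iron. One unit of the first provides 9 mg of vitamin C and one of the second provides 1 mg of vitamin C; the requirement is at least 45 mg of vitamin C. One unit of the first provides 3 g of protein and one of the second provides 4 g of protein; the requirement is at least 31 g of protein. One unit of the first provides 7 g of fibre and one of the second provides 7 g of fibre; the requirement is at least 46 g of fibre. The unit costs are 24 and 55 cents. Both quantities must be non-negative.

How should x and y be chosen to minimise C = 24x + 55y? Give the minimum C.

Extreme points and C = 24x + 55y:
  (0, 45) → C = 2475
  (46/3, 0) → C = 368
  (19/3, 3) → C = 317
  (149/33, 48/11) → C = 3832/11
The feasible region is unbounded (it extends along (0, 1), (1, 0)), but C strictly increases along every unbounded feasible direction, so there is no improving ray and the minimum is attained at a vertex.

The optimum lies where 3x + 9y = 46 and 3x + 4y = 31.
Solving simultaneously gives x = 19/3, y = 3.

x = 19/3, y = 3, minimum C = 317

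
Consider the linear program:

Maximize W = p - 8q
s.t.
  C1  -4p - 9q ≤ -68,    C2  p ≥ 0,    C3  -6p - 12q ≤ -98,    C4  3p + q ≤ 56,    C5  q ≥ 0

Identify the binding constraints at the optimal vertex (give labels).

C4 and C5

Corner points and W = p - 8q:
  (11, 8/3) → W = -31/3
  (17, 0) → W = 17
  (0, 49/6) → W = -196/3
  (0, 56) → W = -448
  (56/3, 0) → W = 56/3

The maximum is at (56/3, 0). Substituting into each constraint, equality holds for C4 and C5; the remaining constraints have slack.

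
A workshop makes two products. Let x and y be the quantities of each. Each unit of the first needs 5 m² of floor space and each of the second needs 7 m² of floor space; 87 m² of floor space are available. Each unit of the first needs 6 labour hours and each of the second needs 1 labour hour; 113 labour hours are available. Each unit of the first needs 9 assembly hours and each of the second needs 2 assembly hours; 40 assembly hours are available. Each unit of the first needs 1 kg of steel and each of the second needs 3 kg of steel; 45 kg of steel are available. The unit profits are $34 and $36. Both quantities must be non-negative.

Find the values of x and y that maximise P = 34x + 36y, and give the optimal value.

x = 2, y = 11, maximum P = 464

Vertices and P = 34x + 36y:
  (0, 0) → P = 0
  (0, 87/7) → P = 3132/7
  (40/9, 0) → P = 1360/9
  (2, 11) → P = 464

At the optimal vertex, 5x + 7y = 87 and 9x + 2y = 40.
Solving simultaneously gives x = 2, y = 11.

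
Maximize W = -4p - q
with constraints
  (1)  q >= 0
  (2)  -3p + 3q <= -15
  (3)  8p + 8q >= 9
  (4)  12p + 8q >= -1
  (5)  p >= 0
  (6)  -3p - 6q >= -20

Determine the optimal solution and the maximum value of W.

p = 5, q = 0, maximum W = -20

Extreme points and W = -4p - q:
  (5, 0) → W = -20
  (20/3, 0) → W = -80/3
  (50/9, 5/9) → W = -205/9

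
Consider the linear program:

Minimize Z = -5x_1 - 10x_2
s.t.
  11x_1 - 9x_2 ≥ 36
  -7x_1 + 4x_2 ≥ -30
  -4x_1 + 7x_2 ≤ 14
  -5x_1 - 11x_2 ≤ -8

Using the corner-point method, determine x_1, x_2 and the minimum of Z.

x_1 = 126/19, x_2 = 78/19, minimum Z = -1410/19

Vertices and Z = -5x_1 - 10x_2:
  (126/19, 78/19) → Z = -1410/19
  (234/83, -46/83) → Z = -710/83
  (362/97, -94/97) → Z = -870/97

At the optimal vertex, 11x_1 - 9x_2 = 36 and -7x_1 + 4x_2 = -30.
Solving simultaneously gives x_1 = 126/19, x_2 = 78/19.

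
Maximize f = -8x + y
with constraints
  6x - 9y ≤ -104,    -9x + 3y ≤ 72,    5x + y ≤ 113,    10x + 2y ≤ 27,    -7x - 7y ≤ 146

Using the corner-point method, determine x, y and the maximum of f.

x = -16/3, y = 8, maximum f = 152/3

Corner points and f = -8x + y:
  (-16/3, 8) → f = 152/3
  (35/102, 601/51) → f = 461/51
  (-21/16, 321/16) → f = 489/16

The binding constraints are 6x - 9y = -104 and -9x + 3y = 72.
Solving simultaneously gives x = -16/3, y = 8.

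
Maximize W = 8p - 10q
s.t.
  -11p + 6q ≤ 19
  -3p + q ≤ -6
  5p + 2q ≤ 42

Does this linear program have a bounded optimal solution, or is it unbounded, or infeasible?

unbounded

From the feasible point (54/11, 96/11), moving in the direction (-1, -3) keeps every constraint satisfied while W increases without bound.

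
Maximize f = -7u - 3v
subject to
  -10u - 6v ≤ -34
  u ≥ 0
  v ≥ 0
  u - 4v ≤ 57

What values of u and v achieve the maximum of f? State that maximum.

u = 0, v = 17/3, maximum f = -17

The feasible region is unbounded (it extends along (0, 1), (4, 1)), but f strictly decreases along every unbounded feasible direction, so there is no improving ray and the maximum is attained at a vertex.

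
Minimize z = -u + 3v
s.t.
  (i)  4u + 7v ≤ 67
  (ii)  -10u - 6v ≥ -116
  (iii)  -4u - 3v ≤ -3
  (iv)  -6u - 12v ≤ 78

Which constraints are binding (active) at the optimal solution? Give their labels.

(ii) and (iv)

Feasible corners and z = -u + 3v:
  (205/23, 103/23) → z = 104/23
  (-45/4, 16) → z = 237/4
  (155/7, -123/7) → z = -524/7
  (9, -11) → z = -42

The minimum is at (155/7, -123/7). Substituting into each constraint, equality holds for (ii) and (iv); the remaining constraints have slack.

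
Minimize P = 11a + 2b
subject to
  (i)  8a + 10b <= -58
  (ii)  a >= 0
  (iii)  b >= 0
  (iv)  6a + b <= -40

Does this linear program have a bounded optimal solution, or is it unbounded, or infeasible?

The boundaries 8a + 10b = -58 and b = 0 meet at (-29/4, 0), but that point violates a ≥ 0. Every candidate vertex is excluded by some other constraint, so the feasible region is empty.

infeasible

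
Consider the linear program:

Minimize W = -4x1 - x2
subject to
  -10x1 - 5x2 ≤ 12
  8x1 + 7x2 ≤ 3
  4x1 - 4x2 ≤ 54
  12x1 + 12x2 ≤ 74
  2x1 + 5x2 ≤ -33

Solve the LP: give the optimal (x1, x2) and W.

x1 = 69/14, x2 = -60/7, minimum W = -78/7

At the optimal vertex, 4x1 - 4x2 = 54 and 2x1 + 5x2 = -33.
Solving simultaneously gives x1 = 69/14, x2 = -60/7.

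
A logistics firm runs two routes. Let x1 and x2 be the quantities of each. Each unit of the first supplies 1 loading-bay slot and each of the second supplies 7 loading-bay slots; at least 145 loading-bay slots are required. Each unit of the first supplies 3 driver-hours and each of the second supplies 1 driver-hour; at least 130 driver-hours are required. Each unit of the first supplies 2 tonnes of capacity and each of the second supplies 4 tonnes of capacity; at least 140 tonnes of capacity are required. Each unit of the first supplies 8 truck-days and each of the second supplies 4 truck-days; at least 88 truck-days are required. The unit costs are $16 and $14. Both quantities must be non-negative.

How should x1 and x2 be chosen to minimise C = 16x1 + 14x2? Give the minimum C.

x1 = 38, x2 = 16, minimum C = 832

Vertices and C = 16x1 + 14x2:
  (0, 130) → C = 1820
  (145, 0) → C = 2320
  (40, 15) → C = 850
  (38, 16) → C = 832
The feasible region is unbounded (it extends along (0, 1), (1, 0)), but C strictly increases along every unbounded feasible direction, so there is no improving ray and the minimum is attained at a vertex.

The binding constraints are 3x1 + x2 = 130 and 2x1 + 4x2 = 140.
Solving simultaneously gives x1 = 38, x2 = 16.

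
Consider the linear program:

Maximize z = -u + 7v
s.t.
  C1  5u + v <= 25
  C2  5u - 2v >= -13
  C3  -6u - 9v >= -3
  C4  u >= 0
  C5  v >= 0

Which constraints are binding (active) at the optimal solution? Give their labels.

Vertices and z = -u + 7v:
  (0, 1/3) → z = 7/3
  (1/2, 0) → z = -1/2
  (0, 0) → z = 0

The maximum is at (0, 1/3). Substituting into each constraint, equality holds for C3 and C4; the remaining constraints have slack.

C3 and C4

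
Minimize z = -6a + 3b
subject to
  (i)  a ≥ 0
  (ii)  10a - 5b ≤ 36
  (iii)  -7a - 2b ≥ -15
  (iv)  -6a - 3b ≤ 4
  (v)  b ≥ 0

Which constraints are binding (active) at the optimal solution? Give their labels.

(iii) and (v)

Vertices and z = -6a + 3b:
  (0, 15/2) → z = 45/2
  (0, 0) → z = 0
  (15/7, 0) → z = -90/7

The minimum is at (15/7, 0). Substituting into each constraint, equality holds for (iii) and (v); the remaining constraints have slack.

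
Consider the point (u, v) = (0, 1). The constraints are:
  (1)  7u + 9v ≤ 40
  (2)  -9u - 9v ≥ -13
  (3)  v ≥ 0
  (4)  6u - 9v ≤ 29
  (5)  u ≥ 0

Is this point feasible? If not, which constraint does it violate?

feasible

(1): 9 ≤ 40 ✓
(2): -9 ≥ -13 ✓
(3): 1 ≥ 0 ✓
(4): -9 ≤ 29 ✓
(5): 0 ≥ 0 ✓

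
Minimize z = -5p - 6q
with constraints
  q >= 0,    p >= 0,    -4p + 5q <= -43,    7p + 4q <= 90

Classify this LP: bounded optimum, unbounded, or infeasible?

bounded optimum

Feasible corners and z = -5p - 6q:
  (43/4, 0) → z = -215/4
  (90/7, 0) → z = -450/7
  (622/51, 59/51) → z = -3464/51
The feasible region has finitely many vertices and no improving ray; the minimum is -3464/51 at (622/51, 59/51).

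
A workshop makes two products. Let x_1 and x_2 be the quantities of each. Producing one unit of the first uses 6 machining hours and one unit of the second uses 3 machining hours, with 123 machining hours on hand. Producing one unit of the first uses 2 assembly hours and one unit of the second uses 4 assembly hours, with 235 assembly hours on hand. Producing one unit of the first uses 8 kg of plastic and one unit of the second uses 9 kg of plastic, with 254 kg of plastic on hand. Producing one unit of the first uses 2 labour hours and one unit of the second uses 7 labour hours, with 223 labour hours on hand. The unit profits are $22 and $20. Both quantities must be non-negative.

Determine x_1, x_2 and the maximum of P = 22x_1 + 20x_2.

x_1 = 23/2, x_2 = 18, maximum P = 613

Vertices and P = 22x_1 + 20x_2:
  (0, 0) → P = 0
  (0, 254/9) → P = 5080/9
  (41/2, 0) → P = 451
  (23/2, 18) → P = 613

At the optimal vertex, 6x_1 + 3x_2 = 123 and 8x_1 + 9x_2 = 254.
Solving simultaneously gives x_1 = 23/2, x_2 = 18.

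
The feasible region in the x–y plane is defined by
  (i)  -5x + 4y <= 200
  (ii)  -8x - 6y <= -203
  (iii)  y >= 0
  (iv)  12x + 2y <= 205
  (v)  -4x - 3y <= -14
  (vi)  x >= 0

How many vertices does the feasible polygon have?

4

Pairwise boundary intersections that survive every other constraint:
  (210/29, 3425/58)
  (0, 50)
  (103/7, 199/14)
  (0, 203/6)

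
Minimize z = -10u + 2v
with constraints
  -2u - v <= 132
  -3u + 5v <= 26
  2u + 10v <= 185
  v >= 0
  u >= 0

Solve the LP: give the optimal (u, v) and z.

u = 185/2, v = 0, minimum z = -925

Vertices and z = -10u + 2v:
  (133/8, 607/40) → z = -1359/10
  (0, 26/5) → z = 52/5
  (185/2, 0) → z = -925
  (0, 0) → z = 0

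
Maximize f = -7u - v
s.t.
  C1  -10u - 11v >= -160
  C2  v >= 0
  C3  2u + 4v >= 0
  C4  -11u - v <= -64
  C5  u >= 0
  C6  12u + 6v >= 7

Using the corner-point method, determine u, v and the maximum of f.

u = 64/11, v = 0, maximum f = -448/11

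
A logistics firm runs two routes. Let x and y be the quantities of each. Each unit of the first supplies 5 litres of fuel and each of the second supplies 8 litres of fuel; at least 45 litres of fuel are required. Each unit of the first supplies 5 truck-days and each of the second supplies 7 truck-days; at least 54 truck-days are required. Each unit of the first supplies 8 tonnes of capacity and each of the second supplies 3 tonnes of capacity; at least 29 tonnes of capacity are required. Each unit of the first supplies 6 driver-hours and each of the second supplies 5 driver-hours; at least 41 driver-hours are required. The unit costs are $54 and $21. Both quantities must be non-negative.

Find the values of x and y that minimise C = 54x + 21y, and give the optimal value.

Feasible corners and C = 54x + 21y:
  (0, 29/3) → C = 203
  (54/5, 0) → C = 2916/5
  (1, 7) → C = 201
The feasible region is unbounded (it extends along (0, 1), (1, 0)), but C strictly increases along every unbounded feasible direction, so there is no improving ray and the minimum is attained at a vertex.

The optimum lies where 5x + 7y = 54 and 8x + 3y = 29.
Solving simultaneously gives x = 1, y = 7.

x = 1, y = 7, minimum C = 201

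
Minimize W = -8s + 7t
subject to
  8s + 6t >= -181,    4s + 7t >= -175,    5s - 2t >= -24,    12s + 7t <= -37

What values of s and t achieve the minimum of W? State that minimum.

s = 69/4, t = -244/7, minimum W = -382

Extreme points and W = -8s + 7t:
  (-217/32, -169/8) → W = -749/8
  (-11, -31/2) → W = -41/2
  (69/4, -244/7) → W = -382
  (-242/59, 103/59) → W = 2657/59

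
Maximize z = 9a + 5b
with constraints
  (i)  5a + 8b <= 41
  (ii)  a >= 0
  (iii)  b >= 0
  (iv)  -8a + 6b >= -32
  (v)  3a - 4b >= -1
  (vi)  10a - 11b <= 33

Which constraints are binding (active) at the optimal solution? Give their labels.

(i) and (vi)

Vertices and z = 9a + 5b:
  (39/11, 32/11) → z = 511/11
  (143/27, 49/27) → z = 1532/27
  (0, 0) → z = 0
  (0, 1/4) → z = 5/4
  (33/10, 0) → z = 297/10

The maximum is at (143/27, 49/27). Substituting into each constraint, equality holds for (i) and (vi); the remaining constraints have slack.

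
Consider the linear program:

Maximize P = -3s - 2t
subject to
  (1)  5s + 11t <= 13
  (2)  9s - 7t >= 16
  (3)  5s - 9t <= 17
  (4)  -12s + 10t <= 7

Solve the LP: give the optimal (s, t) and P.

Extreme points and P = -3s - 2t:
  (267/134, 37/134) → P = -875/134
  (76/25, -1/5) → P = -218/25
  (25/46, -73/46) → P = 71/46

The binding constraints are 9s - 7t = 16 and 5s - 9t = 17.
Solving simultaneously gives s = 25/46, t = -73/46.

s = 25/46, t = -73/46, maximum P = 71/46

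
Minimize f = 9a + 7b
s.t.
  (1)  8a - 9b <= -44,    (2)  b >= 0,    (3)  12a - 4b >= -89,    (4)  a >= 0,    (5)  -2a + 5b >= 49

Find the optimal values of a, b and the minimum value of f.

a = 0, b = 49/5, minimum f = 343/5

Corner points and f = 9a + 7b:
  (221/22, 152/11) → f = 4117/22
  (0, 89/4) → f = 623/4
  (0, 49/5) → f = 343/5
The feasible region is unbounded (it extends along (1, 3), (9, 8)), but f strictly increases along every unbounded feasible direction, so there is no improving ray and the minimum is attained at a vertex.

The optimum lies where a = 0 and -2a + 5b = 49.
Solving simultaneously gives a = 0, b = 49/5.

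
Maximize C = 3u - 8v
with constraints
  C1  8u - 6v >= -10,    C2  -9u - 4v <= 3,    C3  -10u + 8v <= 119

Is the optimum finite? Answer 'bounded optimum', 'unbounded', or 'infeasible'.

From the feasible point (-29/43, 33/43), moving in the direction (4, -9) keeps every constraint satisfied while C increases without bound.

unbounded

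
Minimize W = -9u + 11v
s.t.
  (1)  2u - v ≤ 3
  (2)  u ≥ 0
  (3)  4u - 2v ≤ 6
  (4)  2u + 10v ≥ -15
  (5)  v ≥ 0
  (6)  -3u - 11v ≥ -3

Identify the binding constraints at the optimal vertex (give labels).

Vertices and W = -9u + 11v:
  (0, 0) → W = 0
  (0, 3/11) → W = 3
  (1, 0) → W = -9

The minimum is at (1, 0). Substituting into each constraint, equality holds for (5) and (6); the remaining constraints have slack.

(5) and (6)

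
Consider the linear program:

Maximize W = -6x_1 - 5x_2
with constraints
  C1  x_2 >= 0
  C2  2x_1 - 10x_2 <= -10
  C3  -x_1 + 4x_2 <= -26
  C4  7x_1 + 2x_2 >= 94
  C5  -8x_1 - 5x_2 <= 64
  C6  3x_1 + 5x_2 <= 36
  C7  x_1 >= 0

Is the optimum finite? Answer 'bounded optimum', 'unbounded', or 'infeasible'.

The boundaries 2x_1 - 10x_2 = -10 and -x_1 + 4x_2 = -26 meet at (150, 31), but that point violates 3x_1 + 5x_2 ≤ 36. Every candidate vertex is excluded by some other constraint, so the feasible region is empty.

infeasible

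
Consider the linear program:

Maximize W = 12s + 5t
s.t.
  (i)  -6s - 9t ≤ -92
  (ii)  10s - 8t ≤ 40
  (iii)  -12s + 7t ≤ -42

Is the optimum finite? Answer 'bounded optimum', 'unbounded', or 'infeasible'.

From the feasible point (548/69, 340/69), moving in the direction (8, 10) keeps every constraint satisfied while W increases without bound.

unbounded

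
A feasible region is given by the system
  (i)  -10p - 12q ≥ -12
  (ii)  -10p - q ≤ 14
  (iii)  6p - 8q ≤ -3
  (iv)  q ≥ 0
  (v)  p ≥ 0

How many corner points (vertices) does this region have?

3

Of the 10 pairwise boundary intersections, those satisfying every inequality are:
  (15/38, 51/76)
  (0, 1)
  (0, 3/8)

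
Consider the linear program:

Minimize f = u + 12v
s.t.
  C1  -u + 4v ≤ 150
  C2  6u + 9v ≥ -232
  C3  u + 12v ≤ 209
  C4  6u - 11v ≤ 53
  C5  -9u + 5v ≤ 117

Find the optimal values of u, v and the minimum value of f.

u = -415/24, v = -57/4, minimum f = -4519/24

Vertices and f = u + 12v:
  (-415/24, -57/4) → f = -4519/24
  (-2213/111, -462/37) → f = -18845/111
  (2935/83, 1201/83) → f = 209
  (-359/113, 1998/113) → f = 209

The binding constraints are 6u + 9v = -232 and 6u - 11v = 53.
Solving simultaneously gives u = -415/24, v = -57/4.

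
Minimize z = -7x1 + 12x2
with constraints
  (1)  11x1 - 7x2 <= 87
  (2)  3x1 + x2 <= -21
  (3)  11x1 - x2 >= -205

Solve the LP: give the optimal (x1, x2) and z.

Vertices and z = -7x1 + 12x2:
  (-15/8, -123/8) → z = -1371/8
  (-761/33, -146/3) → z = -13945/33
  (-113/7, 192/7) → z = 3095/7

x1 = -761/33, x2 = -146/3, minimum z = -13945/33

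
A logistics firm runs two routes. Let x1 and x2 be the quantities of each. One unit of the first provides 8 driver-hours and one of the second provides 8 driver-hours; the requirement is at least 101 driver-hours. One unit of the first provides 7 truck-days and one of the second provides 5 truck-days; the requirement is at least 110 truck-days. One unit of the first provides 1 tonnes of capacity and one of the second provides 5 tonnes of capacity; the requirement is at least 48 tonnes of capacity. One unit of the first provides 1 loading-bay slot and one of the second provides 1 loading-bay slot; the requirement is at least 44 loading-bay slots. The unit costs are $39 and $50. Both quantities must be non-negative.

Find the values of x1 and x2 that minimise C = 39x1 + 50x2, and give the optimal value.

Extreme points and C = 39x1 + 50x2:
  (0, 44) → C = 2200
  (48, 0) → C = 1872
  (43, 1) → C = 1727
The feasible region is unbounded (it extends along (0, 1), (1, 0)), but C strictly increases along every unbounded feasible direction, so there is no improving ray and the minimum is attained at a vertex.

x1 = 43, x2 = 1, minimum C = 1727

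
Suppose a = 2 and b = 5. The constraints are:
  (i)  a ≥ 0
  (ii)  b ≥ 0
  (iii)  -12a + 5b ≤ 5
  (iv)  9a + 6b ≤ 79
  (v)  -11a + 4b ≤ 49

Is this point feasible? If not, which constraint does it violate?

feasible

(i): 2 ≥ 0 ✓
(ii): 5 ≥ 0 ✓
(iii): 1 ≤ 5 ✓
(iv): 48 ≤ 79 ✓
(v): -2 ≤ 49 ✓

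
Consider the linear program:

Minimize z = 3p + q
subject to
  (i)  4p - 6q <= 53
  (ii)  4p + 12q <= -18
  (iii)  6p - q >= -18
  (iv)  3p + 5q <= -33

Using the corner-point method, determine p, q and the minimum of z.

Vertices and z = 3p + q:
  (-161/32, -195/16) → z = -873/32
  (67/38, -291/38) → z = -45/19
  (-41/11, -48/11) → z = -171/11

The binding constraints are 4p - 6q = 53 and 6p - q = -18.
Solving simultaneously gives p = -161/32, q = -195/16.

p = -161/32, q = -195/16, minimum z = -873/32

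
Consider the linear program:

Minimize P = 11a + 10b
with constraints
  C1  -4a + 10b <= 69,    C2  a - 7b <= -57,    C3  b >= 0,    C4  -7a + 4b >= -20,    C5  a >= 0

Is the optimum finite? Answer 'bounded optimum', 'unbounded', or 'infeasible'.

Corner points and P = 11a + 10b:
  (29/6, 53/6) → P = 283/2
  (238/27, 563/54) → P = 1811/9
  (368/45, 419/45) → P = 2746/15
The feasible region has finitely many vertices and no improving ray; the minimum is 283/2 at (29/6, 53/6).

bounded optimum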